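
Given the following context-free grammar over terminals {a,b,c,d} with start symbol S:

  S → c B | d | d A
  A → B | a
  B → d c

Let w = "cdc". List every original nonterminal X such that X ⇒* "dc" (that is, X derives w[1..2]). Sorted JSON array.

Convert to CNF:
  S -> T0 A | T1 B | d
  A -> T0 T1 | a
  B -> T0 T1
  T0 -> d
  T1 -> c

CYK table (by increasing span), restricted to cells inside w[1..2]:
  cell(1,1) d: {S,T0}  orig:{S}
  cell(2,2) c: {T1}  orig:{}
  cell(1,2) dc: {A,B}

Original NTs in T[1,2] deriving "dc": ["A", "B"]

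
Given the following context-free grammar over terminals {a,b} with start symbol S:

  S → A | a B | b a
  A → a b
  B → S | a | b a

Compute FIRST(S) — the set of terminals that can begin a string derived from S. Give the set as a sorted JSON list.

Compute FIRST by fixpoint:
iter 1:
  A via A→a b: +{a}
  B via B→a: +{a}
  B via B→b a: +{b}
  S via S→A: +{a}
  S via S→b a: +{b}
  FIRST(S)={a,b}  FIRST(A)={a}  FIRST(B)={a,b}
iter 2: (stable)
  FIRST(S)={a,b}  FIRST(A)={a}  FIRST(B)={a,b}

FIRST(S) = ["a", "b"]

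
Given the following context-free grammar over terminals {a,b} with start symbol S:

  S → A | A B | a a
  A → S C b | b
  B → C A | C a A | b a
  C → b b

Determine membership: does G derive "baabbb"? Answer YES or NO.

Convert to CNF:
  S -> A B | S X4 | T1 T1 | b
  A -> S X2 | b
  B -> C A | C X3 | T0 T1
  C -> T0 T0
  T0 -> b
  T1 -> a
  X2 -> C T0
  X3 -> T1 A
  X4 -> C T0

Fill CYK table bottom-up:
  cell(0,0) b: {A,S,T0}  orig:{A,S}
  cell(1,1) a: {T1}  orig:{}
  cell(2,2) a: {T1}  orig:{}
  cell(3,3) b: {A,S,T0}  orig:{A,S}
  cell(4,4) b: {A,S,T0}  orig:{A,S}
  cell(5,5) b: {A,S,T0}  orig:{A,S}
  cell(0,1) ba: {B}
  cell(1,2) aa: {S}
  cell(2,3) ab: {X3}  orig:{}
  cell(3,4) bb: {C}
  cell(4,5) bb: {C}
  cell(0,2) baa: ∅
  cell(1,3) aab: ∅
  cell(2,4) abb: ∅
  cell(3,5) bbb: {B,X2,X4}  orig:{B}
  cell(0,3) baab: ∅
  cell(1,4) aabb: ∅
  cell(2,5) abbb: ∅
  cell(0,4) baabb: ∅
  cell(1,5) aabbb: {A,S}
  cell(0,5) baabbb: ∅

S ∉ T[0,5] ⇒ NO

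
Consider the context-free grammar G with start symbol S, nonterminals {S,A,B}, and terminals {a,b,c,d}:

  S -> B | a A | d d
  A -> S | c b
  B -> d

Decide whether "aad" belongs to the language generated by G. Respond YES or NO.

Convert to CNF:
  S -> T0 A | T3 T3 | d
  A -> T0 A | T1 T2 | T3 T3 | d
  B -> d
  T0 -> a
  T1 -> c
  T2 -> b
  T3 -> d

CYK table (by increasing span):
  [0..0]={T0}  "a"  orig:{}
  [1..1]={T0}  "a"  orig:{}
  [2..2]={A,B,S,T3}  "d"  orig:{A,B,S}
  [0..1]=∅  "aa"
  [1..2]={A,S}  "ad"
  [0..2]={A,S}  "aad"

S ∈ T[0,2] ⇒ YES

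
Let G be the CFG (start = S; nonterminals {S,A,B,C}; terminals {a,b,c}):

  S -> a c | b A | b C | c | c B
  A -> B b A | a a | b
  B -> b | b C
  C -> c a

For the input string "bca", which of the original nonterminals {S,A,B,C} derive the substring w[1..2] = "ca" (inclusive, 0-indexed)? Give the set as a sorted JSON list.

CNF form of G:
  S -> T0 A | T0 C | T1 T2 | T2 B | c
  A -> B X3 | T1 T1 | b
  B -> T0 C | b
  C -> T2 T1
  T0 -> b
  T1 -> a
  T2 -> c
  X3 -> T0 A

Fill CYK table bottom-up, restricted to cells inside w[1..2]:
  T[1,1] 'c' = {S,T2}  orig:{S}
  T[2,2] 'a' = {T1}  orig:{}
  T[1,2] 'ca' = {C}

Original NTs in T[1,2] deriving "ca": ["C"]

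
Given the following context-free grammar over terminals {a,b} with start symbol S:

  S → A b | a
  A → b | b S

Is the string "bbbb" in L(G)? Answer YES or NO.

CNF form of G:
  S -> A T0 | a
  A -> T0 S | b
  T0 -> b

CYK fill:
  [0..0]={A,T0}  "b"  orig:{A}
  [1..1]={A,T0}  "b"  orig:{A}
  [2..2]={A,T0}  "b"  orig:{A}
  [3..3]={A,T0}  "b"  orig:{A}
  [0..1]={S}  "bb"
  [1..2]={S}  "bb"
  [2..3]={S}  "bb"
  [0..2]={A}  "bbb"
  [1..3]={A}  "bbb"
  [0..3]={S}  "bbbb"

S ∈ T[0,3] ⇒ YES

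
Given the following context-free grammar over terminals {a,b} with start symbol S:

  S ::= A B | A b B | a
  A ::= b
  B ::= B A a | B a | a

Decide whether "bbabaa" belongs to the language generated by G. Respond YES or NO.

Convert to CNF:
  S -> A B | A X3 | a
  A -> b
  B -> B T0 | B X2 | a
  T0 -> a
  T1 -> b
  X2 -> A T0
  X3 -> T1 B

CYK table (by increasing span):
  cell(0,0) b: {A,T1}  orig:{A}
  cell(1,1) b: {A,T1}  orig:{A}
  cell(2,2) a: {B,S,T0}  orig:{B,S}
  cell(3,3) b: {A,T1}  orig:{A}
  cell(4,4) a: {B,S,T0}  orig:{B,S}
  cell(5,5) a: {B,S,T0}  orig:{B,S}
  cell(0,1) bb: ∅
  cell(1,2) ba: {S,X2,X3}  orig:{S}
  cell(2,3) ab: ∅
  cell(3,4) ba: {S,X2,X3}  orig:{S}
  cell(4,5) aa: {B}
  cell(0,2) bba: {S}
  cell(1,3) bab: ∅
  cell(2,4) aba: {B}
  cell(3,5) baa: {S,X3}  orig:{S}
  cell(0,3) bbab: ∅
  cell(1,4) baba: {S,X3}  orig:{S}
  cell(2,5) abaa: {B}
  cell(0,4) bbaba: {S}
  cell(1,5) babaa: {S,X3}  orig:{S}
  cell(0,5) bbabaa: {S}

S ∈ T[0,5] ⇒ YES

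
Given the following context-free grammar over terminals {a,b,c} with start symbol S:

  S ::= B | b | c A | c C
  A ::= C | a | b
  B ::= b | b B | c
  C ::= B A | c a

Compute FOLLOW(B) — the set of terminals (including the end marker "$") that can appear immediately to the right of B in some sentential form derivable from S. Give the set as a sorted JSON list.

FIRST iteration:
round 1:
  A via A→a: +{a}
  A via A→b: +{b}
  B via B→b: +{b}
  B via B→c: +{c}
  C via C→B A: +{b,c}
  S via S→B: +{b,c}
  FIRST(S)={b,c}  FIRST(A)={a,b}  FIRST(B)={b,c}  FIRST(C)={b,c}
round 2:
  A via A→C: +{c}
  FIRST(S)={b,c}  FIRST(A)={a,b,c}  FIRST(B)={b,c}  FIRST(C)={b,c}
round 3: (stable)
  FIRST(S)={b,c}  FIRST(A)={a,b,c}  FIRST(B)={b,c}  FIRST(C)={b,c}

Compute FOLLOW by fixpoint:
FOLLOW(S) := {$}
iter 1:
  C→B A: FOLLOW(B) ⊇ FIRST(A) = {a,b,c}; new: +{a,b,c}
  S→B: FOLLOW(B) ⊇ FOLLOW(S) ⊇ {$}; new: +{$}
  S→c A: FOLLOW(A) ⊇ FOLLOW(S) ⊇ {$}; new: +{$}
  S→c C: FOLLOW(C) ⊇ FOLLOW(S) ⊇ {$}; new: +{$}
  FOLLOW(S)={$}  FOLLOW(A)={$}  FOLLOW(B)={$,a,b,c}  FOLLOW(C)={$}
iter 2: (stable)
  FOLLOW(S)={$}  FOLLOW(A)={$}  FOLLOW(B)={$,a,b,c}  FOLLOW(C)={$}

FOLLOW(B) = ["$", "a", "b", "c"]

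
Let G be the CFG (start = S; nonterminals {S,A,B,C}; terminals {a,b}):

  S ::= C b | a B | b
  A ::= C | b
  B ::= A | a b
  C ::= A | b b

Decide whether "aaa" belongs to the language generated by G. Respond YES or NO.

CNF form of G:
  S -> C T0 | T1 B | b
  A -> T0 T0 | b
  B -> T0 T0 | T1 T0 | b
  C -> T0 T0 | b
  T0 -> b
  T1 -> a

Fill CYK table bottom-up:
  [0..0]={T1}  "a"  orig:{}
  [1..1]={T1}  "a"  orig:{}
  [2..2]={T1}  "a"  orig:{}
  [0..1]=∅  "aa"
  [1..2]=∅  "aa"
  [0..2]=∅  "aaa"

S ∉ T[0,2] ⇒ NO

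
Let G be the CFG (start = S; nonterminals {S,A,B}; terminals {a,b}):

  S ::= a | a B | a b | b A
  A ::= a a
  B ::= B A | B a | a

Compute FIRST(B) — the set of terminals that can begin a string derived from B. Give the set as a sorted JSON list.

FIRST iteration:
[1]
  A via A→a a: +{a}
  B via B→a: +{a}
  S via S→a: +{a}
  S via S→b A: +{b}
  FIRST[S]={a,b}  FIRST[A]={a}  FIRST[B]={a}
[2] (stable)
  FIRST[S]={a,b}  FIRST[A]={a}  FIRST[B]={a}

FIRST(B) = ["a"]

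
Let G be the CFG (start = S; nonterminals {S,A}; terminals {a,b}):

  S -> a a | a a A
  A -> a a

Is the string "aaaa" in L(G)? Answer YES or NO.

CNF form of G:
  S -> T0 T0 | T0 X1
  A -> T0 T0
  T0 -> a
  X1 -> T0 A

CYK fill:
  cell(0,0) a: {T0}  orig:{}
  cell(1,1) a: {T0}  orig:{}
  cell(2,2) a: {T0}  orig:{}
  cell(3,3) a: {T0}  orig:{}
  cell(0,1) aa: {A,S}
  cell(1,2) aa: {A,S}
  cell(2,3) aa: {A,S}
  cell(0,2) aaa: {X1}  orig:{}
  cell(1,3) aaa: {X1}  orig:{}
  cell(0,3) aaaa: {S}

S ∈ T[0,3] ⇒ YES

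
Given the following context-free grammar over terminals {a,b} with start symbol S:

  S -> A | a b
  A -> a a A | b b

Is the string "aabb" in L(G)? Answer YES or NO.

Convert to CNF:
  S -> T0 T1 | T0 X3 | T1 T1
  A -> T0 X2 | T1 T1
  T0 -> a
  T1 -> b
  X2 -> T0 A
  X3 -> T0 A

Fill CYK table bottom-up:
  cell(0,0) a: {T0}  orig:{}
  cell(1,1) a: {T0}  orig:{}
  cell(2,2) b: {T1}  orig:{}
  cell(3,3) b: {T1}  orig:{}
  cell(0,1) aa: ∅
  cell(1,2) ab: {S}
  cell(2,3) bb: {A,S}
  cell(0,2) aab: ∅
  cell(1,3) abb: {X2,X3}  orig:{}
  cell(0,3) aabb: {A,S}

S ∈ T[0,3] ⇒ YES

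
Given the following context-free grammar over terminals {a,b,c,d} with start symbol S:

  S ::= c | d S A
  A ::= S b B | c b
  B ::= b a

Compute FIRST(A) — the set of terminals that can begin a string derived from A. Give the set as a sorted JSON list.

FIRST iteration:
iter 1:
  A via A→c b: +{c}
  B via B→b a: +{b}
  S via S→c: +{c}
  S via S→d S A: +{d}
  FIRST[S]={c,d}  FIRST[A]={c}  FIRST[B]={b}
iter 2:
  A via A→S b B: +{d}
  FIRST[S]={c,d}  FIRST[A]={c,d}  FIRST[B]={b}
iter 3: — fixpoint
  FIRST[S]={c,d}  FIRST[A]={c,d}  FIRST[B]={b}

FIRST(A) = ["c", "d"]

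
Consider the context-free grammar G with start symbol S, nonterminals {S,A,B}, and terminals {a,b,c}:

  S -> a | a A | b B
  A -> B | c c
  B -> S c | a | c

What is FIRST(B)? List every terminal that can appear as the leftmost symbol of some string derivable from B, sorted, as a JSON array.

FIRST iteration:
pass 1:
  A via A→c c: +{c}
  B via B→a: +{a}
  B via B→c: +{c}
  S via S→a: +{a}
  S via S→b B: +{b}
  FIRST[S]={a,b}  FIRST[A]={c}  FIRST[B]={a,c}
pass 2:
  A via A→B: +{a}
  B via B→S c: +{b}
  FIRST[S]={a,b}  FIRST[A]={a,c}  FIRST[B]={a,b,c}
pass 3:
  A via A→B: +{b}
  FIRST[S]={a,b}  FIRST[A]={a,b,c}  FIRST[B]={a,b,c}
pass 4: — fixpoint
  FIRST[S]={a,b}  FIRST[A]={a,b,c}  FIRST[B]={a,b,c}

FIRST(B) = ["a", "b", "c"]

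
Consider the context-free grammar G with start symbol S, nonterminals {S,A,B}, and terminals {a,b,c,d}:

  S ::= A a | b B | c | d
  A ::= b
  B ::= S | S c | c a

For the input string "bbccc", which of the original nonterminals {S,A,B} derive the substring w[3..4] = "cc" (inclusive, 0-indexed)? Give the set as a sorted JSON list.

Convert to CNF:
  S -> A T0 | T2 B | c | d
  A -> b
  B -> A T0 | S T1 | T1 T0 | T2 B | c | d
  T0 -> a
  T1 -> c
  T2 -> b

Fill CYK table bottom-up, restricted to cells inside w[3..4]:
  [3..3]={B,S,T1}  "c"  orig:{B,S}
  [4..4]={B,S,T1}  "c"  orig:{B,S}
  [3..4]={B}  "cc"

Original NTs in T[3,4] deriving "cc": ["B"]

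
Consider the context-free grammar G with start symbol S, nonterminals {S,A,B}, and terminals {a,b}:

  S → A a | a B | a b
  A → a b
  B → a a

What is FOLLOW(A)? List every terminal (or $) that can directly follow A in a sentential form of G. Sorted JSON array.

Compute FIRST by fixpoint:
iter 1:
  A via A→a b: +{a}
  B via B→a a: +{a}
  S via S→A a: +{a}
  FIRST[S]={a}  FIRST[A]={a}  FIRST[B]={a}
iter 2: (stable)
  FIRST[S]={a}  FIRST[A]={a}  FIRST[B]={a}

FOLLOW sets:
seed FOLLOW(S) with $
[1]
  S→A a: FOLLOW(A) ⊇ FIRST(a) = {a}; new: +{a}
  S→a B: FOLLOW(B) ⊇ FOLLOW(S) ⊇ {$}; new: +{$}
  FOLLOW(S)={$}  FOLLOW(A)={a}  FOLLOW(B)={$}
[2] done
  FOLLOW(S)={$}  FOLLOW(A)={a}  FOLLOW(B)={$}

FOLLOW(A) = ["a"]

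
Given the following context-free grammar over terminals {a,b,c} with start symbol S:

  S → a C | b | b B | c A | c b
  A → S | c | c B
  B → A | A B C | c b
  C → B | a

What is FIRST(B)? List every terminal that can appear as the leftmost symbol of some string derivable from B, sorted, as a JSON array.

Compute FIRST by fixpoint:
round 1:
  A via A→c: +{c}
  B via B→A: +{c}
  C via C→B: +{c}
  C via C→a: +{a}
  S via S→a C: +{a}
  S via S→b: +{b}
  S via S→c A: +{c}
  FIRST(S)={a,b,c}  FIRST(A)={c}  FIRST(B)={c}  FIRST(C)={a,c}
round 2:
  A via A→S: +{a,b}
  B via B→A: +{a,b}
  C via C→B: +{b}
  FIRST(S)={a,b,c}  FIRST(A)={a,b,c}  FIRST(B)={a,b,c}  FIRST(C)={a,b,c}
round 3: (stable)
  FIRST(S)={a,b,c}  FIRST(A)={a,b,c}  FIRST(B)={a,b,c}  FIRST(C)={a,b,c}

FIRST(B) = ["a", "b", "c"]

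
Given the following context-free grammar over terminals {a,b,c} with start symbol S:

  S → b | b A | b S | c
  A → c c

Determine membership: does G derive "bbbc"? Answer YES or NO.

Convert to CNF:
  S -> T1 A | T1 S | b | c
  A -> T0 T0
  T0 -> c
  T1 -> b

CYK fill:
  T[0,0] 'b' = {S,T1}  orig:{S}
  T[1,1] 'b' = {S,T1}  orig:{S}
  T[2,2] 'b' = {S,T1}  orig:{S}
  T[3,3] 'c' = {S,T0}  orig:{S}
  T[0,1] 'bb' = {S}
  T[1,2] 'bb' = {S}
  T[2,3] 'bc' = {S}
  T[0,2] 'bbb' = {S}
  T[1,3] 'bbc' = {S}
  T[0,3] 'bbbc' = {S}

S ∈ T[0,3] ⇒ YES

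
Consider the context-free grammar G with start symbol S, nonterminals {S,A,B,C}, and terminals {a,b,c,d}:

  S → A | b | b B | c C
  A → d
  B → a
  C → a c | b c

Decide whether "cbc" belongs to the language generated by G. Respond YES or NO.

Convert to CNF:
  S -> T1 C | T2 B | b | d
  A -> d
  B -> a
  C -> T0 T1 | T2 T1
  T0 -> a
  T1 -> c
  T2 -> b

CYK table (by increasing span):
  T[0,0] 'c' = {T1}  orig:{}
  T[1,1] 'b' = {S,T2}  orig:{S}
  T[2,2] 'c' = {T1}  orig:{}
  T[0,1] 'cb' = ∅
  T[1,2] 'bc' = {C}
  T[0,2] 'cbc' = {S}

S ∈ T[0,2] ⇒ YES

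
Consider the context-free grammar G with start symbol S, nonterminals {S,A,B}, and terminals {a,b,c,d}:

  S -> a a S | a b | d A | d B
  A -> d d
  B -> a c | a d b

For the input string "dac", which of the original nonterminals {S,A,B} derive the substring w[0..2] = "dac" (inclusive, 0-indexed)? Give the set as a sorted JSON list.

CNF form of G:
  S -> T0 A | T0 B | T1 T3 | T1 X5
  A -> T0 T0
  B -> T1 T2 | T1 X4
  T0 -> d
  T1 -> a
  T2 -> c
  T3 -> b
  X4 -> T0 T3
  X5 -> T1 S

CYK table (by increasing span) (cells [i..j] with 0 ≤ i ≤ j ≤ 2 only):
  cell(0,0) d: {T0}  orig:{}
  cell(1,1) a: {T1}  orig:{}
  cell(2,2) c: {T2}  orig:{}
  cell(0,1) da: ∅
  cell(1,2) ac: {B}
  cell(0,2) dac: {S}

Original NTs in T[0,2] deriving "dac": ["S"]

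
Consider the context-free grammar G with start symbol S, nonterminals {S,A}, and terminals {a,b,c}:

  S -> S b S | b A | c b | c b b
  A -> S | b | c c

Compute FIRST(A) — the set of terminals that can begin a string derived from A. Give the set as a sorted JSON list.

Compute FIRST by fixpoint:
iter 1:
  A via A→b: +{b}
  A via A→c c: +{c}
  S via S→b A: +{b}
  S via S→c b: +{c}
  S: {b,c}  A: {b,c}
iter 2: done
  S: {b,c}  A: {b,c}

FIRST(A) = ["b", "c"]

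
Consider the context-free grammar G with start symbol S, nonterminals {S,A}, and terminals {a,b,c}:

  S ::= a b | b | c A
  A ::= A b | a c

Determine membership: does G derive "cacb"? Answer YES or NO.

CNF form of G:
  S -> T1 T0 | T2 A | b
  A -> A T0 | T1 T2
  T0 -> b
  T1 -> a
  T2 -> c

CYK fill:
  T[0,0] 'c' = {T2}  orig:{}
  T[1,1] 'a' = {T1}  orig:{}
  T[2,2] 'c' = {T2}  orig:{}
  T[3,3] 'b' = {S,T0}  orig:{S}
  T[0,1] 'ca' = ∅
  T[1,2] 'ac' = {A}
  T[2,3] 'cb' = ∅
  T[0,2] 'cac' = {S}
  T[1,3] 'acb' = {A}
  T[0,3] 'cacb' = {S}

S ∈ T[0,3] ⇒ YES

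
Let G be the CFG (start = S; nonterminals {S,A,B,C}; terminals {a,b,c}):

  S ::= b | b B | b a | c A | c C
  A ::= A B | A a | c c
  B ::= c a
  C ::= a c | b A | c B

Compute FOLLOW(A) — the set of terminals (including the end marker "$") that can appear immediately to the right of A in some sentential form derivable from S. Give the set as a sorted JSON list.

Compute FIRST by fixpoint:
round 1:
  A via A→c c: +{c}
  B via B→c a: +{c}
  C via C→a c: +{a}
  C via C→b A: +{b}
  C via C→c B: +{c}
  S via S→b: +{b}
  S via S→c A: +{c}
  FIRST[S]={b,c}  FIRST[A]={c}  FIRST[B]={c}  FIRST[C]={a,b,c}
round 2: (stable)
  FIRST[S]={b,c}  FIRST[A]={c}  FIRST[B]={c}  FIRST[C]={a,b,c}

FOLLOW sets:
seed FOLLOW(S) with $
[1]
  A→A B: FOLLOW(A) ⊇ FIRST(B) = {c}; new: +{c}
  A→A B: FOLLOW(B) ⊇ FOLLOW(A) ⊇ {c}; new: +{c}
  A→A a: FOLLOW(A) ⊇ FIRST(a) = {a}; new: +{a}
  S→b B: FOLLOW(B) ⊇ FOLLOW(S) ⊇ {$}; new: +{$}
  S→c A: FOLLOW(A) ⊇ FOLLOW(S) ⊇ {$}; new: +{$}
  S→c C: FOLLOW(C) ⊇ FOLLOW(S) ⊇ {$}; new: +{$}
  S: {$}  A: {$,a,c}  B: {$,c}  C: {$}
[2]
  A→A B: FOLLOW(B) ⊇ FOLLOW(A) ⊇ {$,a,c}; new: +{a}
  S: {$}  A: {$,a,c}  B: {$,a,c}  C: {$}
[3] (stable)
  S: {$}  A: {$,a,c}  B: {$,a,c}  C: {$}

FOLLOW(A) = ["$", "a", "c"]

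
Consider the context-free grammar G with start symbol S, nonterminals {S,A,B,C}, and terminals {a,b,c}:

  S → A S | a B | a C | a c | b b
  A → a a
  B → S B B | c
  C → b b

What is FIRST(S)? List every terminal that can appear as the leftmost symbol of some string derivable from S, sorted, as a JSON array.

FIRST iteration:
pass 1:
  A via A→a a: +{a}
  B via B→c: +{c}
  C via C→b b: +{b}
  S via S→A S: +{a}
  S via S→b b: +{b}
  FIRST(S)={a,b}  FIRST(A)={a}  FIRST(B)={c}  FIRST(C)={b}
pass 2:
  B via B→S B B: +{a,b}
  FIRST(S)={a,b}  FIRST(A)={a}  FIRST(B)={a,b,c}  FIRST(C)={b}
pass 3: (no change)
  FIRST(S)={a,b}  FIRST(A)={a}  FIRST(B)={a,b,c}  FIRST(C)={b}

FIRST(S) = ["a", "b"]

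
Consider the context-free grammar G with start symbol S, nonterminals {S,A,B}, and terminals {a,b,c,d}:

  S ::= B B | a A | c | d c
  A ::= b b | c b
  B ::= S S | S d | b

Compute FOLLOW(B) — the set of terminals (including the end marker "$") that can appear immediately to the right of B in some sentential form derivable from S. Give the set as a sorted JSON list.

Compute FIRST by fixpoint:
round 1:
  A via A→b b: +{b}
  A via A→c b: +{c}
  B via B→b: +{b}
  S via S→B B: +{b}
  S via S→a A: +{a}
  S via S→c: +{c}
  S via S→d c: +{d}
  FIRST(S)={a,b,c,d}  FIRST(A)={b,c}  FIRST(B)={b}
round 2:
  B via B→S S: +{a,c,d}
  FIRST(S)={a,b,c,d}  FIRST(A)={b,c}  FIRST(B)={a,b,c,d}
round 3: (stable)
  FIRST(S)={a,b,c,d}  FIRST(A)={b,c}  FIRST(B)={a,b,c,d}

FOLLOW sets:
seed FOLLOW(S) with $
iter 1:
  B→S S: FOLLOW(S) ⊇ FIRST(S) = {a,b,c,d}; new: +{a,b,c,d}
  S→B B: FOLLOW(B) ⊇ FIRST(B) = {a,b,c,d}; new: +{a,b,c,d}
  S→B B: FOLLOW(B) ⊇ FOLLOW(S) ⊇ {$,a,b,c,d}; new: +{$}
  S→a A: FOLLOW(A) ⊇ FOLLOW(S) ⊇ {$,a,b,c,d}; new: +{$,a,b,c,d}
  FOLLOW[S]={$,a,b,c,d}  FOLLOW[A]={$,a,b,c,d}  FOLLOW[B]={$,a,b,c,d}
iter 2: (stable)
  FOLLOW[S]={$,a,b,c,d}  FOLLOW[A]={$,a,b,c,d}  FOLLOW[B]={$,a,b,c,d}

FOLLOW(B) = ["$", "a", "b", "c", "d"]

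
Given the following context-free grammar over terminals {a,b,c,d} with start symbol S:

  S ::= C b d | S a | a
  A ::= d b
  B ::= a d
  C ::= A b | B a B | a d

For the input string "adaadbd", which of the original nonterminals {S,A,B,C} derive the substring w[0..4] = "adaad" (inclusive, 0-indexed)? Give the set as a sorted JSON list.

Convert to CNF:
  S -> C X4 | S T2 | a
  A -> T0 T1
  B -> T2 T0
  C -> A T1 | B X3 | T2 T0
  T0 -> d
  T1 -> b
  T2 -> a
  X3 -> T2 B
  X4 -> T1 T0

Fill CYK table bottom-up (cells [i..j] with 0 ≤ i ≤ j ≤ 4 only):
  T[0,0] 'a' = {S,T2}  orig:{S}
  T[1,1] 'd' = {T0}  orig:{}
  T[2,2] 'a' = {S,T2}  orig:{S}
  T[3,3] 'a' = {S,T2}  orig:{S}
  T[4,4] 'd' = {T0}  orig:{}
  T[0,1] 'ad' = {B,C}
  T[1,2] 'da' = ∅
  T[2,3] 'aa' = {S}
  T[3,4] 'ad' = {B,C}
  T[0,2] 'ada' = ∅
  T[1,3] 'daa' = ∅
  T[2,4] 'aad' = {X3}  orig:{}
  T[0,3] 'adaa' = ∅
  T[1,4] 'daad' = ∅
  T[0,4] 'adaad' = {C}

Original NTs in T[0,4] deriving "adaad": ["C"]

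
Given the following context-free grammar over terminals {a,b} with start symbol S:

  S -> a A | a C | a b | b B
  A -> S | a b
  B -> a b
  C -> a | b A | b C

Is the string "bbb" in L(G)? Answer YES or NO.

Convert to CNF:
  S -> T0 A | T0 C | T0 T1 | T1 B
  A -> T0 A | T0 C | T0 T1 | T1 B
  B -> T0 T1
  C -> T1 A | T1 C | a
  T0 -> a
  T1 -> b

Fill CYK table bottom-up:
  [0..0]={T1}  "b"  orig:{}
  [1..1]={T1}  "b"  orig:{}
  [2..2]={T1}  "b"  orig:{}
  [0..1]=∅  "bb"
  [1..2]=∅  "bb"
  [0..2]=∅  "bbb"

S ∉ T[0,2] ⇒ NO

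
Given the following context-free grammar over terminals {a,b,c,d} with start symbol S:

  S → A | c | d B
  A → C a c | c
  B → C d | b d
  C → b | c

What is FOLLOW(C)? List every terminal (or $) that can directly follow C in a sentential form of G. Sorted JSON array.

Compute FIRST by fixpoint:
round 1:
  A via A→c: +{c}
  B via B→b d: +{b}
  C via C→b: +{b}
  C via C→c: +{c}
  S via S→A: +{c}
  S via S→d B: +{d}
  FIRST(S)={c,d}  FIRST(A)={c}  FIRST(B)={b}  FIRST(C)={b,c}
round 2:
  A via A→C a c: +{b}
  B via B→C d: +{c}
  S via S→A: +{b}
  FIRST(S)={b,c,d}  FIRST(A)={b,c}  FIRST(B)={b,c}  FIRST(C)={b,c}
round 3: done
  FIRST(S)={b,c,d}  FIRST(A)={b,c}  FIRST(B)={b,c}  FIRST(C)={b,c}

FOLLOW iteration:
FOLLOW(S) := {$}
pass 1:
  A→C a c: FOLLOW(C) ⊇ FIRST(a) = {a}; new: +{a}
  B→C d: FOLLOW(C) ⊇ FIRST(d) = {d}; new: +{d}
  S→A: FOLLOW(A) ⊇ FOLLOW(S) ⊇ {$}; new: +{$}
  S→d B: FOLLOW(B) ⊇ FOLLOW(S) ⊇ {$}; new: +{$}
  FOLLOW[S]={$}  FOLLOW[A]={$}  FOLLOW[B]={$}  FOLLOW[C]={a,d}
pass 2: (no change)
  FOLLOW[S]={$}  FOLLOW[A]={$}  FOLLOW[B]={$}  FOLLOW[C]={a,d}

FOLLOW(C) = ["a", "d"]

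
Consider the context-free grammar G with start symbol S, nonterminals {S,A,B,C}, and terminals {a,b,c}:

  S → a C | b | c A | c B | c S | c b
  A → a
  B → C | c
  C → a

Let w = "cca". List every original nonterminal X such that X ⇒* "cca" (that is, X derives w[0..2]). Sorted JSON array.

Convert to CNF:
  S -> T0 C | T1 A | T1 B | T1 S | T1 T2 | b
  A -> a
  B -> a | c
  C -> a
  T0 -> a
  T1 -> c
  T2 -> b

CYK table (by increasing span) — only the sub-triangle for w[0..2]:
  [0..0]={B,T1}  "c"  orig:{B}
  [1..1]={B,T1}  "c"  orig:{B}
  [2..2]={A,B,C,T0}  "a"  orig:{A,B,C}
  [0..1]={S}  "cc"
  [1..2]={S}  "ca"
  [0..2]={S}  "cca"

Original NTs in T[0,2] deriving "cca": ["S"]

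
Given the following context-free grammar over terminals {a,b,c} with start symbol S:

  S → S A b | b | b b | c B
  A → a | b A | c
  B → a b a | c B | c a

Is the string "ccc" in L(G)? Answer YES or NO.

CNF form of G:
  S -> S X4 | T0 T0 | T2 B | b
  A -> T0 A | a | c
  B -> T1 X3 | T2 B | T2 T1
  T0 -> b
  T1 -> a
  T2 -> c
  X3 -> T0 T1
  X4 -> A T0

CYK fill:
  T[0,0] 'c' = {A,T2}  orig:{A}
  T[1,1] 'c' = {A,T2}  orig:{A}
  T[2,2] 'c' = {A,T2}  orig:{A}
  T[0,1] 'cc' = ∅
  T[1,2] 'cc' = ∅
  T[0,2] 'ccc' = ∅

S ∉ T[0,2] ⇒ NO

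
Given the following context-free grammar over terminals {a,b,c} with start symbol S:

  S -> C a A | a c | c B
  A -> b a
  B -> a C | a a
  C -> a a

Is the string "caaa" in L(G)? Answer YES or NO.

Convert to CNF:
  S -> C X3 | T1 T2 | T2 B
  A -> T0 T1
  B -> T1 C | T1 T1
  C -> T1 T1
  T0 -> b
  T1 -> a
  T2 -> c
  X3 -> T1 A

CYK fill:
  T[0,0] 'c' = {T2}  orig:{}
  T[1,1] 'a' = {T1}  orig:{}
  T[2,2] 'a' = {T1}  orig:{}
  T[3,3] 'a' = {T1}  orig:{}
  T[0,1] 'ca' = ∅
  T[1,2] 'aa' = {B,C}
  T[2,3] 'aa' = {B,C}
  T[0,2] 'caa' = {S}
  T[1,3] 'aaa' = {B}
  T[0,3] 'caaa' = {S}

S ∈ T[0,3] ⇒ YES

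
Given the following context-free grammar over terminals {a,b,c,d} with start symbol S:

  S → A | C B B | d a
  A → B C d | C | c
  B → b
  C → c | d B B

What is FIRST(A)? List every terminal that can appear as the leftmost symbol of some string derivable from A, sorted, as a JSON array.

Compute FIRST by fixpoint:
pass 1:
  A via A→c: +{c}
  B via B→b: +{b}
  C via C→c: +{c}
  C via C→d B B: +{d}
  S via S→A: +{c}
  S via S→C B B: +{d}
  FIRST(S)={c,d}  FIRST(A)={c}  FIRST(B)={b}  FIRST(C)={c,d}
pass 2:
  A via A→B C d: +{b}
  A via A→C: +{d}
  S via S→A: +{b}
  FIRST(S)={b,c,d}  FIRST(A)={b,c,d}  FIRST(B)={b}  FIRST(C)={c,d}
pass 3: (stable)
  FIRST(S)={b,c,d}  FIRST(A)={b,c,d}  FIRST(B)={b}  FIRST(C)={c,d}

FIRST(A) = ["b", "c", "d"]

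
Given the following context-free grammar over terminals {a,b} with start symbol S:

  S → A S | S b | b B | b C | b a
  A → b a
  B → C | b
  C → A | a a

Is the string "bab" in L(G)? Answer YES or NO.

Convert to CNF:
  S -> A S | S T0 | T0 B | T0 C | T0 T1
  A -> T0 T1
  B -> T0 T1 | T1 T1 | b
  C -> T0 T1 | T1 T1
  T0 -> b
  T1 -> a

CYK table (by increasing span):
  [0..0]={B,T0}  "b"  orig:{B}
  [1..1]={T1}  "a"  orig:{}
  [2..2]={B,T0}  "b"  orig:{B}
  [0..1]={A,B,C,S}  "ba"
  [1..2]=∅  "ab"
  [0..2]={S}  "bab"

S ∈ T[0,2] ⇒ YES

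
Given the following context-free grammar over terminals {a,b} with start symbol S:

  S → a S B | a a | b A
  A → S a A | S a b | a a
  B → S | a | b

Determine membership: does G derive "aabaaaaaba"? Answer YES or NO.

Convert to CNF:
  S -> T0 T0 | T0 X5 | T1 A
  A -> S X2 | S X3 | T0 T0
  B -> T0 T0 | T0 X4 | T1 A | a | b
  T0 -> a
  T1 -> b
  X2 -> T0 A
  X3 -> T0 T1
  X4 -> S B
  X5 -> S B

CYK fill:
  cell(0,0) a: {B,T0}  orig:{B}
  cell(1,1) a: {B,T0}  orig:{B}
  cell(2,2) b: {B,T1}  orig:{B}
  cell(3,3) a: {B,T0}  orig:{B}
  cell(4,4) a: {B,T0}  orig:{B}
  cell(5,5) a: {B,T0}  orig:{B}
  cell(6,6) a: {B,T0}  orig:{B}
  cell(7,7) a: {B,T0}  orig:{B}
  cell(8,8) b: {B,T1}  orig:{B}
  cell(9,9) a: {B,T0}  orig:{B}
  cell(0,1) aa: {A,B,S}
  cell(1,2) ab: {X3}  orig:{}
  cell(2,3) ba: ∅
  cell(3,4) aa: {A,B,S}
  cell(4,5) aa: {A,B,S}
  cell(5,6) aa: {A,B,S}
  cell(6,7) aa: {A,B,S}
  cell(7,8) ab: {X3}  orig:{}
  cell(8,9) ba: ∅
  cell(0,2) aab: {X4,X5}  orig:{}
  cell(1,3) aba: ∅
  cell(2,4) baa: {B,S}
  cell(3,5) aaa: {X2,X4,X5}  orig:{}
  cell(4,6) aaa: {X2,X4,X5}  orig:{}
  cell(5,7) aaa: {X2,X4,X5}  orig:{}
  cell(6,8) aab: {X4,X5}  orig:{}
  cell(7,9) aba: ∅
  cell(0,3) aaba: ∅
  cell(1,4) abaa: ∅
  cell(2,5) baaa: {X4,X5}  orig:{}
  cell(3,6) aaaa: {B,S,X4,X5}  orig:{B,S}
  cell(4,7) aaaa: {B,S,X4,X5}  orig:{B,S}
  cell(5,8) aaab: {A,B,S}
  cell(6,9) aaba: ∅
  cell(0,4) aabaa: {X4,X5}  orig:{}
  cell(1,5) abaaa: {B,S}
  cell(2,6) baaaa: {X4,X5}  orig:{}
  cell(3,7) aaaaa: {A,B,S,X4,X5}  orig:{A,B,S}
  cell(4,8) aaaab: {X2,X4,X5}  orig:{}
  cell(5,9) aaaba: {X4,X5}  orig:{}
  cell(0,5) aabaaa: ∅
  cell(1,6) abaaaa: {B,S,X4,X5}  orig:{B,S}
  cell(2,7) baaaaa: {A,B,S}
  cell(3,8) aaaaab: {A,B,S,X4,X5}  orig:{A,B,S}
  cell(4,9) aaaaba: {B,S}
  cell(0,6) aabaaaa: {B,S}
  cell(1,7) abaaaaa: {X2,X4,X5}  orig:{}
  cell(2,8) baaaaab: {B,S,X4,X5}  orig:{B,S}
  cell(3,9) aaaaaba: {X4,X5}  orig:{}
  cell(0,7) aabaaaaa: {B,S,X4,X5}  orig:{B,S}
  cell(1,8) abaaaaab: {A,B,S}
  cell(2,9) baaaaaba: {X4,X5}  orig:{}
  cell(0,8) aabaaaaab: {A,X2,X4,X5}  orig:{A}
  cell(1,9) abaaaaaba: {B,S,X4,X5}  orig:{B,S}
  cell(0,9) aabaaaaaba: {B,S}

S ∈ T[0,9] ⇒ YES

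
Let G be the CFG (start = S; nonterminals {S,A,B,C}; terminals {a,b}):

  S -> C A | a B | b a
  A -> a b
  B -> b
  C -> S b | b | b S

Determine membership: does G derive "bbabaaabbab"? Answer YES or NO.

Convert to CNF:
  S -> C A | T0 B | T1 T0
  A -> T0 T1
  B -> b
  C -> S T1 | T1 S | b
  T0 -> a
  T1 -> b

CYK fill:
  [0..0]={B,C,T1}  "b"  orig:{B,C}
  [1..1]={B,C,T1}  "b"  orig:{B,C}
  [2..2]={T0}  "a"  orig:{}
  [3..3]={B,C,T1}  "b"  orig:{B,C}
  [4..4]={T0}  "a"  orig:{}
  [5..5]={T0}  "a"  orig:{}
  [6..6]={T0}  "a"  orig:{}
  [7..7]={B,C,T1}  "b"  orig:{B,C}
  [8..8]={B,C,T1}  "b"  orig:{B,C}
  [9..9]={T0}  "a"  orig:{}
  [10..10]={B,C,T1}  "b"  orig:{B,C}
  [0..1]=∅  "bb"
  [1..2]={S}  "ba"
  [2..3]={A,S}  "ab"
  [3..4]={S}  "ba"
  [4..5]=∅  "aa"
  [5..6]=∅  "aa"
  [6..7]={A,S}  "ab"
  [7..8]=∅  "bb"
  [8..9]={S}  "ba"
  [9..10]={A,S}  "ab"
  [0..2]={C}  "bba"
  [1..3]={C,S}  "bab"
  [2..4]=∅  "aba"
  [3..5]=∅  "baa"
  [4..6]=∅  "aaa"
  [5..7]=∅  "aab"
  [6..8]={C}  "abb"
  [7..9]={C}  "bba"
  [8..10]={C,S}  "bab"
  [0..3]={C}  "bbab"
  [1..4]=∅  "baba"
  [2..5]=∅  "abaa"
  [3..6]=∅  "baaa"
  [4..7]=∅  "aaab"
  [5..8]=∅  "aabb"
  [6..9]=∅  "abba"
  [7..10]={C}  "bbab"
  [0..4]=∅  "bbaba"
  [1..5]=∅  "babaa"
  [2..6]=∅  "abaaa"
  [3..7]=∅  "baaab"
  [4..8]=∅  "aaabb"
  [5..9]=∅  "aabba"
  [6..10]={S}  "abbab"
  [0..5]=∅  "bbabaa"
  [1..6]=∅  "babaaa"
  [2..7]=∅  "abaaab"
  [3..8]=∅  "baaabb"
  [4..9]=∅  "aaabba"
  [5..10]=∅  "aabbab"
  [0..6]=∅  "bbabaaa"
  [1..7]=∅  "babaaab"
  [2..8]=∅  "abaaabb"
  [3..9]=∅  "baaabba"
  [4..10]=∅  "aaabbab"
  [0..7]=∅  "bbabaaab"
  [1..8]=∅  "babaaabb"
  [2..9]=∅  "abaaabba"
  [3..10]=∅  "baaabbab"
  [0..8]=∅  "bbabaaabb"
  [1..9]=∅  "babaaabba"
  [2..10]=∅  "abaaabbab"
  [0..9]=∅  "bbabaaabba"
  [1..10]=∅  "babaaabbab"
  [0..10]=∅  "bbabaaabbab"

S ∉ T[0,10] ⇒ NO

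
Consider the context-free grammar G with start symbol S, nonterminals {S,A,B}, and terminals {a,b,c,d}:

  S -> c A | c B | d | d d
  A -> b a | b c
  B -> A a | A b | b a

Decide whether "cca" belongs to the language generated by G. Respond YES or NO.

Convert to CNF:
  S -> T2 A | T2 B | T3 T3 | d
  A -> T0 T1 | T0 T2
  B -> A T0 | A T1 | T0 T1
  T0 -> b
  T1 -> a
  T2 -> c
  T3 -> d

CYK fill:
  T[0,0] 'c' = {T2}  orig:{}
  T[1,1] 'c' = {T2}  orig:{}
  T[2,2] 'a' = {T1}  orig:{}
  T[0,1] 'cc' = ∅
  T[1,2] 'ca' = ∅
  T[0,2] 'cca' = ∅

S ∉ T[0,2] ⇒ NO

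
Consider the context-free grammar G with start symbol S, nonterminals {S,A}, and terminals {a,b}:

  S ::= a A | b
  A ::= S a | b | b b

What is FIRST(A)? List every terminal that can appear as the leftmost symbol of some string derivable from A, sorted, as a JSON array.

Compute FIRST by fixpoint:
iter 1:
  A via A→b: +{b}
  S via S→a A: +{a}
  S via S→b: +{b}
  FIRST[S]={a,b}  FIRST[A]={b}
iter 2:
  A via A→S a: +{a}
  FIRST[S]={a,b}  FIRST[A]={a,b}
iter 3: (stable)
  FIRST[S]={a,b}  FIRST[A]={a,b}

FIRST(A) = ["a", "b"]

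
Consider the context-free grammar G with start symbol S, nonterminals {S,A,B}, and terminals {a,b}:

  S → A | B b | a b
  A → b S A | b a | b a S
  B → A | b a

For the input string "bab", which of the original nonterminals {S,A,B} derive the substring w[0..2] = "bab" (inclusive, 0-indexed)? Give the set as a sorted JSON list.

CNF form of G:
  S -> B T0 | T0 T1 | T0 X6 | T0 X7 | T1 T0
  A -> T0 T1 | T0 X2 | T0 X3
  B -> T0 T1 | T0 X4 | T0 X5
  T0 -> b
  T1 -> a
  X2 -> S A
  X3 -> T1 S
  X4 -> S A
  X5 -> T1 S
  X6 -> S A
  X7 -> T1 S

Fill CYK table bottom-up, restricted to cells inside w[0..2]:
  cell(0,0) b: {T0}  orig:{}
  cell(1,1) a: {T1}  orig:{}
  cell(2,2) b: {T0}  orig:{}
  cell(0,1) ba: {A,B,S}
  cell(1,2) ab: {S}
  cell(0,2) bab: {S}

Original NTs in T[0,2] deriving "bab": ["S"]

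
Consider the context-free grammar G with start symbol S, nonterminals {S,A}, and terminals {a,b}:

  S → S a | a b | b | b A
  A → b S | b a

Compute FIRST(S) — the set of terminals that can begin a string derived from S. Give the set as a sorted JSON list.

FIRST iteration:
round 1:
  A via A→b S: +{b}
  S via S→a b: +{a}
  S via S→b: +{b}
  FIRST(S)={a,b}  FIRST(A)={b}
round 2: — fixpoint
  FIRST(S)={a,b}  FIRST(A)={b}

FIRST(S) = ["a", "b"]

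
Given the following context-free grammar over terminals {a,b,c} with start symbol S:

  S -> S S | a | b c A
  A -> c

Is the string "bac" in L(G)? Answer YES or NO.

Convert to CNF:
  S -> S S | T0 X2 | a
  A -> c
  T0 -> b
  T1 -> c
  X2 -> T1 A

CYK fill:
  T[0,0] 'b' = {T0}  orig:{}
  T[1,1] 'a' = {S}
  T[2,2] 'c' = {A,T1}  orig:{A}
  T[0,1] 'ba' = ∅
  T[1,2] 'ac' = ∅
  T[0,2] 'bac' = ∅

S ∉ T[0,2] ⇒ NO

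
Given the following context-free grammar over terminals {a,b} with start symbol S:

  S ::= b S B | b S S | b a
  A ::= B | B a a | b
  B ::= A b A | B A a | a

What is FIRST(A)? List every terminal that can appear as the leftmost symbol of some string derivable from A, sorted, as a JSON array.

FIRST iteration:
iter 1:
  A via A→b: +{b}
  B via B→A b A: +{b}
  B via B→a: +{a}
  S via S→b S B: +{b}
  S: {b}  A: {b}  B: {a,b}
iter 2:
  A via A→B: +{a}
  S: {b}  A: {a,b}  B: {a,b}
iter 3: (stable)
  S: {b}  A: {a,b}  B: {a,b}

FIRST(A) = ["a", "b"]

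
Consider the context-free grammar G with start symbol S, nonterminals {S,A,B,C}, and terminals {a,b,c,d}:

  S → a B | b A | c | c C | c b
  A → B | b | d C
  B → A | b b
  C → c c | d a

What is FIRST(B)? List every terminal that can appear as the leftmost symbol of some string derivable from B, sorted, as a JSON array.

FIRST sets, iterate to fixpoint:
pass 1:
  A via A→b: +{b}
  A via A→d C: +{d}
  B via B→A: +{b,d}
  C via C→c c: +{c}
  C via C→d a: +{d}
  S via S→a B: +{a}
  S via S→b A: +{b}
  S via S→c: +{c}
  FIRST[S]={a,b,c}  FIRST[A]={b,d}  FIRST[B]={b,d}  FIRST[C]={c,d}
pass 2: (no change)
  FIRST[S]={a,b,c}  FIRST[A]={b,d}  FIRST[B]={b,d}  FIRST[C]={c,d}

FIRST(B) = ["b", "d"]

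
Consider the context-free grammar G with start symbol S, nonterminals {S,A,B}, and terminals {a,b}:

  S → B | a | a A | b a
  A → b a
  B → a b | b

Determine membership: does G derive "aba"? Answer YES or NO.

CNF form of G:
  S -> T0 T1 | T1 A | T1 T0 | a | b
  A -> T0 T1
  B -> T1 T0 | b
  T0 -> b
  T1 -> a

Fill CYK table bottom-up:
  [0..0]={S,T1}  "a"  orig:{S}
  [1..1]={B,S,T0}  "b"  orig:{B,S}
  [2..2]={S,T1}  "a"  orig:{S}
  [0..1]={B,S}  "ab"
  [1..2]={A,S}  "ba"
  [0..2]={S}  "aba"

S ∈ T[0,2] ⇒ YES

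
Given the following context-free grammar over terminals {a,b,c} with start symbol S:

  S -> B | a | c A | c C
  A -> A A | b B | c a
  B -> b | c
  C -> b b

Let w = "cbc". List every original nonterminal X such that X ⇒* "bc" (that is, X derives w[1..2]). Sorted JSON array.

Convert to CNF:
  S -> T1 A | T1 C | a | b | c
  A -> A A | T0 B | T1 T2
  B -> b | c
  C -> T0 T0
  T0 -> b
  T1 -> c
  T2 -> a

CYK fill, restricted to cells inside w[1..2]:
  [1..1]={B,S,T0}  "b"  orig:{B,S}
  [2..2]={B,S,T1}  "c"  orig:{B,S}
  [1..2]={A}  "bc"

Original NTs in T[1,2] deriving "bc": ["A"]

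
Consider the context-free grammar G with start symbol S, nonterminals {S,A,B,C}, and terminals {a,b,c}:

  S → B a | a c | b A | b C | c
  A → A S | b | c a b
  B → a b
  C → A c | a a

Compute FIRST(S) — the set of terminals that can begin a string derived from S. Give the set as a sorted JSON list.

Compute FIRST by fixpoint:
[1]
  A via A→b: +{b}
  A via A→c a b: +{c}
  B via B→a b: +{a}
  C via C→A c: +{b,c}
  C via C→a a: +{a}
  S via S→B a: +{a}
  S via S→b A: +{b}
  S via S→c: +{c}
  FIRST(S)={a,b,c}  FIRST(A)={b,c}  FIRST(B)={a}  FIRST(C)={a,b,c}
[2] (no change)
  FIRST(S)={a,b,c}  FIRST(A)={b,c}  FIRST(B)={a}  FIRST(C)={a,b,c}

FIRST(S) = ["a", "b", "c"]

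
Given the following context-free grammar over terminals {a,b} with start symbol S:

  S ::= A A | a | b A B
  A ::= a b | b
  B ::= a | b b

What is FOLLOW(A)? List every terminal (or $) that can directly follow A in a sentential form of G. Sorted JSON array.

FIRST sets, iterate to fixpoint:
iter 1:
  A via A→a b: +{a}
  A via A→b: +{b}
  B via B→a: +{a}
  B via B→b b: +{b}
  S via S→A A: +{a,b}
  FIRST[S]={a,b}  FIRST[A]={a,b}  FIRST[B]={a,b}
iter 2: (stable)
  FIRST[S]={a,b}  FIRST[A]={a,b}  FIRST[B]={a,b}

Compute FOLLOW by fixpoint:
FOLLOW(S) := {$}
pass 1:
  S→A A: FOLLOW(A) ⊇ FIRST(A) = {a,b}; new: +{a,b}
  S→A A: FOLLOW(A) ⊇ FOLLOW(S) ⊇ {$}; new: +{$}
  S→b A B: FOLLOW(B) ⊇ FOLLOW(S) ⊇ {$}; new: +{$}
  FOLLOW(S)={$}  FOLLOW(A)={$,a,b}  FOLLOW(B)={$}
pass 2: (stable)
  FOLLOW(S)={$}  FOLLOW(A)={$,a,b}  FOLLOW(B)={$}

FOLLOW(A) = ["$", "a", "b"]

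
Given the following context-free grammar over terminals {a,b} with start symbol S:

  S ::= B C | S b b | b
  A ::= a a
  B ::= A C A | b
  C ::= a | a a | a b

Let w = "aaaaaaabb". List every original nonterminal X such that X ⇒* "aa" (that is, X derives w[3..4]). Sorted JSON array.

Convert to CNF:
  S -> B C | S X3 | b
  A -> T0 T0
  B -> A X2 | b
  C -> T0 T0 | T0 T1 | a
  T0 -> a
  T1 -> b
  X2 -> C A
  X3 -> T1 T1

CYK fill, restricted to cells inside w[3..4]:
  cell(3,3) a: {C,T0}  orig:{C}
  cell(4,4) a: {C,T0}  orig:{C}
  cell(3,4) aa: {A,C}

Original NTs in T[3,4] deriving "aa": ["A", "C"]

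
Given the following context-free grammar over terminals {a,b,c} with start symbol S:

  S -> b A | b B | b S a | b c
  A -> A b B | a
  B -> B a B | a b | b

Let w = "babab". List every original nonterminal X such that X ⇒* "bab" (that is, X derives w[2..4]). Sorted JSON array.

CNF form of G:
  S -> T0 A | T0 B | T0 T2 | T0 X5
  A -> A X3 | a
  B -> B X4 | T1 T0 | b
  T0 -> b
  T1 -> a
  T2 -> c
  X3 -> T0 B
  X4 -> T1 B
  X5 -> S T1

CYK table (by increasing span) — only the sub-triangle for w[2..4]:
  [2..2]={B,T0}  "b"  orig:{B}
  [3..3]={A,T1}  "a"  orig:{A}
  [4..4]={B,T0}  "b"  orig:{B}
  [2..3]={S}  "ba"
  [3..4]={B,X4}  "ab"  orig:{B}
  [2..4]={B,S,X3}  "bab"  orig:{B,S}

Original NTs in T[2,4] deriving "bab": ["B", "S"]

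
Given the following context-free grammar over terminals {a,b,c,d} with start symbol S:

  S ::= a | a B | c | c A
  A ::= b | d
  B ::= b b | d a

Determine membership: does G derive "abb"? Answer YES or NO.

Convert to CNF:
  S -> T2 B | T3 A | a | c
  A -> b | d
  B -> T0 T0 | T1 T2
  T0 -> b
  T1 -> d
  T2 -> a
  T3 -> c

CYK fill:
  [0..0]={S,T2}  "a"  orig:{S}
  [1..1]={A,T0}  "b"  orig:{A}
  [2..2]={A,T0}  "b"  orig:{A}
  [0..1]=∅  "ab"
  [1..2]={B}  "bb"
  [0..2]={S}  "abb"

S ∈ T[0,2] ⇒ YES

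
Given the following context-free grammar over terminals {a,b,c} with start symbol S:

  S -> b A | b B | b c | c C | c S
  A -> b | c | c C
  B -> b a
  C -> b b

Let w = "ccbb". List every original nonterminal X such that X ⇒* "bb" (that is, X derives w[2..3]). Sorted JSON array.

CNF form of G:
  S -> T0 C | T0 S | T1 A | T1 B | T1 T0
  A -> T0 C | b | c
  B -> T1 T2
  C -> T1 T1
  T0 -> c
  T1 -> b
  T2 -> a

CYK fill (cells [i..j] with 2 ≤ i ≤ j ≤ 3 only):
  T[2,2] 'b' = {A,T1}  orig:{A}
  T[3,3] 'b' = {A,T1}  orig:{A}
  T[2,3] 'bb' = {C,S}

Original NTs in T[2,3] deriving "bb": ["C", "S"]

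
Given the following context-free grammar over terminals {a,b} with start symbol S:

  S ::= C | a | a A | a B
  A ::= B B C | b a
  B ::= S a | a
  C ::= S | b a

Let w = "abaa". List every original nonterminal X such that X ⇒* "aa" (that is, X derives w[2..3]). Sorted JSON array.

CNF form of G:
  S -> T0 T1 | T1 A | T1 B | a
  A -> B X2 | T0 T1
  B -> S T1 | a
  C -> T0 T1 | T1 A | T1 B | a
  T0 -> b
  T1 -> a
  X2 -> B C

CYK table (by increasing span), restricted to cells inside w[2..3]:
  [2..2]={B,C,S,T1}  "a"  orig:{B,C,S}
  [3..3]={B,C,S,T1}  "a"  orig:{B,C,S}
  [2..3]={B,C,S,X2}  "aa"  orig:{B,C,S}

Original NTs in T[2,3] deriving "aa": ["B", "C", "S"]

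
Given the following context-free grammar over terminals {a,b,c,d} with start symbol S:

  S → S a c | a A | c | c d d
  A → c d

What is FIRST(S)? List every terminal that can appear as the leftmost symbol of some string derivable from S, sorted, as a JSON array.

FIRST iteration:
round 1:
  A via A→c d: +{c}
  S via S→a A: +{a}
  S via S→c: +{c}
  FIRST[S]={a,c}  FIRST[A]={c}
round 2: done
  FIRST[S]={a,c}  FIRST[A]={c}

FIRST(S) = ["a", "c"]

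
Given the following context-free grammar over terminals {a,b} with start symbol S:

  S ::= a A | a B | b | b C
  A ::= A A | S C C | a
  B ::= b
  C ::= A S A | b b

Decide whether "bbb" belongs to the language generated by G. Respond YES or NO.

Convert to CNF:
  S -> T0 C | T1 A | T1 B | b
  A -> A A | S X2 | a
  B -> b
  C -> A X3 | T0 T0
  T0 -> b
  T1 -> a
  X2 -> C C
  X3 -> S A

Fill CYK table bottom-up:
  cell(0,0) b: {B,S,T0}  orig:{B,S}
  cell(1,1) b: {B,S,T0}  orig:{B,S}
  cell(2,2) b: {B,S,T0}  orig:{B,S}
  cell(0,1) bb: {C}
  cell(1,2) bb: {C}
  cell(0,2) bbb: {S}

S ∈ T[0,2] ⇒ YES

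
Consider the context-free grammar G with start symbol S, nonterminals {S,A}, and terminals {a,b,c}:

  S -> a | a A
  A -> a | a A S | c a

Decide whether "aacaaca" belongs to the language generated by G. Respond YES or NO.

CNF form of G:
  S -> T0 A | a
  A -> T0 X2 | T1 T0 | a
  T0 -> a
  T1 -> c
  X2 -> A S

CYK table (by increasing span):
  [0..0]={A,S,T0}  "a"  orig:{A,S}
  [1..1]={A,S,T0}  "a"  orig:{A,S}
  [2..2]={T1}  "c"  orig:{}
  [3..3]={A,S,T0}  "a"  orig:{A,S}
  [4..4]={A,S,T0}  "a"  orig:{A,S}
  [5..5]={T1}  "c"  orig:{}
  [6..6]={A,S,T0}  "a"  orig:{A,S}
  [0..1]={S,X2}  "aa"  orig:{S}
  [1..2]=∅  "ac"
  [2..3]={A}  "ca"
  [3..4]={S,X2}  "aa"  orig:{S}
  [4..5]=∅  "ac"
  [5..6]={A}  "ca"
  [0..2]=∅  "aac"
  [1..3]={S}  "aca"
  [2..4]={X2}  "caa"  orig:{}
  [3..5]=∅  "aac"
  [4..6]={S}  "aca"
  [0..3]={X2}  "aaca"  orig:{}
  [1..4]={A}  "acaa"
  [2..5]=∅  "caac"
  [3..6]={X2}  "aaca"  orig:{}
  [0..4]={S}  "aacaa"
  [1..5]=∅  "acaac"
  [2..6]={X2}  "caaca"  orig:{}
  [0..5]=∅  "aacaac"
  [1..6]={A}  "acaaca"
  [0..6]={S}  "aacaaca"

S ∈ T[0,6] ⇒ YES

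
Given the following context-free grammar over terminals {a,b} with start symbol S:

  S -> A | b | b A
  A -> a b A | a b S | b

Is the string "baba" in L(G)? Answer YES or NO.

Convert to CNF:
  S -> T0 X4 | T0 X5 | T1 A | b
  A -> T0 X2 | T0 X3 | b
  T0 -> a
  T1 -> b
  X2 -> T1 A
  X3 -> T1 S
  X4 -> T1 A
  X5 -> T1 S

Fill CYK table bottom-up:
  cell(0,0) b: {A,S,T1}  orig:{A,S}
  cell(1,1) a: {T0}  orig:{}
  cell(2,2) b: {A,S,T1}  orig:{A,S}
  cell(3,3) a: {T0}  orig:{}
  cell(0,1) ba: ∅
  cell(1,2) ab: ∅
  cell(2,3) ba: ∅
  cell(0,2) bab: ∅
  cell(1,3) aba: ∅
  cell(0,3) baba: ∅

S ∉ T[0,3] ⇒ NO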